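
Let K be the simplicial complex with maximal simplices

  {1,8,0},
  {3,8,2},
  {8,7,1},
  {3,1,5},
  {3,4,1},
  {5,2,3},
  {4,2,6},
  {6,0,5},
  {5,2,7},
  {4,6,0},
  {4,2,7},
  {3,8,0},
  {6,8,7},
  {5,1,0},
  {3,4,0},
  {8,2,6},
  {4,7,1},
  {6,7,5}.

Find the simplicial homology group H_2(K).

Take the total order 0 < 1 < 2 < 3 < 4 < 5 < 6 < 7 < 8 on the vertex set. Then K (dimension 2) consists of the simplices:

  0-simplices (9): [0], [1], [2], [3], [4], [5], [6], [7], [8]
  1-simplices (27): (27 of them)
  2-simplices (18): [0,1,5], [0,1,8], [0,3,4], [0,3,8], [0,4,6], [0,5,6], [1,3,4], [1,3,5], [1,4,7], [1,7,8], [2,3,5], [2,3,8], [2,4,6], [2,4,7], [2,5,7], [2,6,8], [5,6,7], [6,7,8]

so the chain groups are C_0 ≅ Z^9, C_1 ≅ Z^27, C_2 ≅ Z^18.

The boundary map ∂_1: C_1 → C_0 is given by ∂[p,q] = [q] − [p].
This gives a 9×27 integer matrix of rank 8; reducing to Smith normal form yields diagonal entries (1,1,1,1,1,1,1,1).

∂_2: C_2 → C_1 acts by ∂[p,q,r] = [q,r] − [p,r] + [p,q]. For instance
  ∂[6,7,8] = [7,8] − [6,8] + [6,7],
  ∂[0,4,6] = [4,6] − [0,6] + [0,4].
The resulting 27×18 matrix has rank 18, and its Smith normal form has invariant factors (1,1,1,1,1,1,1,1,1,1,1,1,1,1,1,1,1,2).

Reading off H_k = ker ∂_k / im ∂_{k+1}:

  H_2: rank ker ∂_2 − rank ∂_3 = (18 − 18) − 0 = 0, and there is no ∂_3, so H_2 ≅ 0.

H_2 ≅ 0.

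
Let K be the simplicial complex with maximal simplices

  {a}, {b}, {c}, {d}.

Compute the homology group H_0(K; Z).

Fix the vertex order a < b < c < d and write every simplex with vertices in increasing order. Then dim K = 0 and the simplices of K are:

  0-simplices (4): a, b, c, d

giving chain groups C_0 ≅ Z^4.

Computing H_k = (kernel of ∂_k) / (image of ∂_{k+1}):

  H_0: rank C_0 − rank ∂_1 = 4 − 0 = 4, and there is no ∂_1, so H_0 = Z^4.

(K is a triangulation of a set of 4 points.)

H_0 ≅ Z^4.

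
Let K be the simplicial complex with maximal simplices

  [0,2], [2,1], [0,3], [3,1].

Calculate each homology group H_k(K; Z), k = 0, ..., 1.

Take the total order 0 < 1 < 2 < 3 on the vertex set. Then K (dimension 1) consists of the simplices:

  0-simplices (4): [0], [1], [2], [3]
  1-simplices (4): [0,2], [0,3], [1,2], [1,3]

Hence C_0 ≅ Z^4, C_1 ≅ Z^4.

Boundary ∂_1: C_1 → C_0 sends each edge [p,q] (with p < q) to q − p. For instance
  ∂[1,2] = [2] − [1].
As a 4×4 matrix over Z this has rank 3, with invariant factors (1,1,1).

Computing H_k = (kernel of ∂_k) / (image of ∂_{k+1}):

  H_0: rank C_0 − rank ∂_1 = 4 − 3 = 1, and the invariant factors of ∂_1 are all 1, so H_0 = Z.
  H_1: rank ker ∂_1 − rank ∂_2 = (4 − 3) − 0 = 1, and there is no ∂_2, so H_1 = Z.

As a check, the Euler characteristic is 4 − 4 = 0, which agrees with 1 − 1 = 0.

H_0 = Z,  H_1 = Z.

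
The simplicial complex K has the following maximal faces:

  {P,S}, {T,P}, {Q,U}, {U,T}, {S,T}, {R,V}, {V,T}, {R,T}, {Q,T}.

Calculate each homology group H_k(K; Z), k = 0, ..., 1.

K has 7 vertices, 9 edges.
rank ∂_0 = 0, rank ∂_1 = 6 ⇒ b_0 = 7 − 0 − 6 = 1; all invariant factors of ∂_1 are 1 so no torsion. So H_0 = Z.
rank ∂_1 = 6, rank ∂_2 = 0 ⇒ b_1 = 9 − 6 − 0 = 3. So H_1 = Z^3.

H_0 = Z,  H_1 = Z^3.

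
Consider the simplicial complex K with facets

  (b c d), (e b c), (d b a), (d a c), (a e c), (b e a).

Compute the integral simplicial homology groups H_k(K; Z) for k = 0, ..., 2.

We work with the vertex ordering a < b < c < d < e. The simplices of K, each written with vertices in increasing order, are:

  0-simplices (5): a, b, c, d, e
  1-simplices (9): ab, ac, ad, ae, bc, bd, be, cd, ce
  2-simplices (6): abd, abe, acd, ace, bcd, bce

giving chain groups C_0 ≅ Z^5, C_1 ≅ Z^9, C_2 ≅ Z^6.

The boundary map ∂_1: C_1 → C_0 sends each edge [p,q] (with p < q) to q − p. For instance
  ∂cd = d − c.
As a 5×9 matrix over Z this has rank 4, with invariant factors (1,1,1,1).

∂_2: C_2 → C_1 acts by ∂[p,q,r] = [q,r] − [p,r] + [p,q]. For instance
  ∂acd = cd − ad + ac,
  ∂abd = bd − ad + ab.
As a 9×6 matrix over Z this has rank 5, with invariant factors (1,1,1,1,1).

Computing H_k = (kernel of ∂_k) / (image of ∂_{k+1}):

  H_0: rank C_0 − rank ∂_1 = 5 − 4 = 1, and the invariant factors of ∂_1 are all 1, so H_0 = Z.
  H_1: rank ker ∂_1 − rank ∂_2 = (9 − 4) − 5 = 0, and the invariant factors of ∂_2 are all 1, so H_1 = 0.
  H_2: rank ker ∂_2 − rank ∂_3 = (6 − 5) − 0 = 1, and there is no ∂_3, so H_2 = Z.

H_0 = Z,  H_1 = 0,  H_2 = Z.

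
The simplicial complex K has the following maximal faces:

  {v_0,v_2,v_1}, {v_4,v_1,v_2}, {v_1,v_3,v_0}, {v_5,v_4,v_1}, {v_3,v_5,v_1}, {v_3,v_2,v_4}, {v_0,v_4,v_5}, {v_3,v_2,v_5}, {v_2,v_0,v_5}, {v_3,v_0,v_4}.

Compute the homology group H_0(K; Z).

Order the vertices as v_0 < v_1 < v_2 < v_3 < v_4 < v_5. Listing each simplex with vertices in this order, K has dimension 2 with simplices:

  0-simplices (6): [v_0], [v_1], [v_2], [v_3], [v_4], [v_5]
  1-simplices (15): (15 of them)
  2-simplices (10): [v_0,v_1,v_2], [v_0,v_1,v_3], [v_0,v_2,v_5], [v_0,v_3,v_4], [v_0,v_4,v_5], [v_1,v_2,v_4], [v_1,v_3,v_5], [v_1,v_4,v_5], [v_2,v_3,v_4], [v_2,v_3,v_5]

giving chain groups C_0 ≅ Z^6, C_1 ≅ Z^15, C_2 ≅ Z^10.

Boundary ∂_1: C_1 → C_0 is given by ∂[p,q] = [q] − [p]. For instance
  ∂[v_2,v_3] = [v_3] − [v_2].
As a 6×15 matrix over Z this has rank 5, with invariant factors (1,1,1,1,1).

The boundary map ∂_2: C_2 → C_1 maps a triangle to the signed sum of its edges. For instance
  ∂[v_1,v_2,v_4] = [v_2,v_4] − [v_1,v_4] + [v_1,v_2],
  ∂[v_0,v_1,v_3] = [v_1,v_3] − [v_0,v_3] + [v_0,v_1].
As a 15×10 matrix over Z this has rank 10, with invariant factors (1,1,1,1,1,1,1,1,1,2).

Computing H_k = (kernel of ∂_k) / (image of ∂_{k+1}):

  H_0: rank C_0 − rank ∂_1 = 6 − 5 = 1, and the invariant factors of ∂_1 are all 1, so H_0 = Z.

H_0 = Z.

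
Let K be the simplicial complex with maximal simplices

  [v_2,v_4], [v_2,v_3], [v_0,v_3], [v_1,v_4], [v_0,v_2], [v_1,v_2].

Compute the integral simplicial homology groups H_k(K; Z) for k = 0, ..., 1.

H_0 = Z,  H_1 = Z^2.

Order the vertices as v_0 < v_1 < v_2 < v_3 < v_4. Listing each simplex with vertices in this order, K has dimension 1 with simplices:

  0-simplices (5): [v_0], [v_1], [v_2], [v_3], [v_4]
  1-simplices (6): [v_0,v_2], [v_0,v_3], [v_1,v_2], [v_1,v_4], [v_2,v_3], [v_2,v_4]

Hence C_0 ≅ Z^5, C_1 ≅ Z^6.

Boundary ∂_1: C_1 → C_0 maps an edge to its endpoints' difference, ∂[p,q] = q − p. For instance
  ∂[v_2,v_3] = [v_3] − [v_2].
As a 5×6 matrix over Z this has rank 4, with invariant factors (1,1,1,1).

Computing H_k = (kernel of ∂_k) / (image of ∂_{k+1}):

  H_0: rank C_0 − rank ∂_1 = 5 − 4 = 1, and the invariant factors of ∂_1 are all 1, so H_0 = Z.
  H_1: rank ker ∂_1 − rank ∂_2 = (6 − 4) − 0 = 2, and there is no ∂_2, so H_1 = Z^2.

(K is a triangulation of a wedge of 2 circles.)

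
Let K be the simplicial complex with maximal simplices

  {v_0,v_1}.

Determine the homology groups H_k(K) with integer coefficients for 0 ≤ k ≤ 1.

Take the total order v_0 < v_1 on the vertex set. Then K (dimension 1) consists of the simplices:

  0-simplices (2): [v_0], [v_1]
  1-simplices (1): [v_0,v_1]

Hence C_0 ≅ Z^2, C_1 ≅ Z^1.

Boundary ∂_1: C_1 → C_0 sends each edge [p,q] (with p < q) to q − p. For instance
  ∂[v_0,v_1] = [v_1] − [v_0].
The 2×1 boundary matrix has rank 1 and Smith normal form diag(1).

Now H_k = ker ∂_k / im ∂_{k+1}, so:

  H_0: rank C_0 − rank ∂_1 = 2 − 1 = 1, and the invariant factors of ∂_1 are all 1, so H_0 = Z.
  H_1: rank ker ∂_1 − rank ∂_2 = (1 − 1) − 0 = 0, and there is no ∂_2, so H_1 = 0.

H_0 = Z,  H_1 = 0.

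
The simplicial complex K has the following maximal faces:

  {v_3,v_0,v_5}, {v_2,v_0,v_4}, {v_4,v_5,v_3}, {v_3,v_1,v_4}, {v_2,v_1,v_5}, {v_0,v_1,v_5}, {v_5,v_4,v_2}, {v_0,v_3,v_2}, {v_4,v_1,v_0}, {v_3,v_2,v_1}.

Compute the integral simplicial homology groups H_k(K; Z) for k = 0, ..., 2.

Fix the vertex order v_0 < v_1 < v_2 < v_3 < v_4 < v_5 and write every simplex with vertices in increasing order. Then dim K = 2 and the simplices of K are:

  0-simplices (6): [v_0], [v_1], [v_2], [v_3], [v_4], [v_5]
  1-simplices (15): (15 of them)
  2-simplices (10): [v_0,v_1,v_4], [v_0,v_1,v_5], [v_0,v_2,v_3], [v_0,v_2,v_4], [v_0,v_3,v_5], [v_1,v_2,v_3], [v_1,v_2,v_5], [v_1,v_3,v_4], [v_2,v_4,v_5], [v_3,v_4,v_5]

Hence C_0 ≅ Z^6, C_1 ≅ Z^15, C_2 ≅ Z^10.

Boundary ∂_1: C_1 → C_0 maps an edge to its endpoints' difference, ∂[p,q] = q − p. For instance
  ∂[v_4,v_5] = [v_5] − [v_4].
The 6×15 boundary matrix has rank 5 and Smith normal form diag(1,1,1,1,1).

The boundary map ∂_2: C_2 → C_1 maps a triangle to the signed sum of its edges. For instance
  ∂[v_0,v_1,v_4] = [v_1,v_4] − [v_0,v_4] + [v_0,v_1],
  ∂[v_2,v_4,v_5] = [v_4,v_5] − [v_2,v_5] + [v_2,v_4].
The resulting 15×10 matrix has rank 10, and its Smith normal form has invariant factors (1,1,1,1,1,1,1,1,1,2).

Reading off H_k = ker ∂_k / im ∂_{k+1}:

  H_0: rank C_0 − rank ∂_1 = 6 − 5 = 1, and the invariant factors of ∂_1 are all 1, so H_0 ≅ Z.
  H_1: rank ker ∂_1 − rank ∂_2 = (15 − 5) − 10 = 0, and ∂_2 has invariant factor 2 > 1, so H_1 ≅ Z/2Z.
  H_2: rank ker ∂_2 − rank ∂_3 = (10 − 10) − 0 = 0, and there is no ∂_3, so H_2 ≅ 0.

As a check, the Euler characteristic is 6 − 15 + 10 = 1, which agrees with 1 − 0 + 0 = 1.

H_0 = Z,  H_1 = Z/2Z,  H_2 = 0.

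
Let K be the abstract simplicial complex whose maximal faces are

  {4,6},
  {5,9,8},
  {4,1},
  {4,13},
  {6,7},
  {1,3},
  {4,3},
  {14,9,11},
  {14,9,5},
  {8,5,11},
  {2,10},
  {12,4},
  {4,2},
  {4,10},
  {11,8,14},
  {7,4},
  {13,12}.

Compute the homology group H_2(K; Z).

H_2 ≅ 0.

Fix the vertex order 1 < 2 < 3 < 4 < 5 < 6 < 7 < 8 < 9 < 10 < 11 < 12 < 13 < 14 and write every simplex with vertices in increasing order. Then dim K = 2 and the simplices of K are:

  0-simplices (14): [1], [2], [3], [4], [5], [6], [7], [8], [9], [10], [11], [12], [13], [14]
  1-simplices (22): (22 of them)
  2-simplices (5): [5,8,9], [5,8,11], [5,9,14], [8,11,14], [9,11,14]

Hence C_0 ≅ Z^14, C_1 ≅ Z^22, C_2 ≅ Z^5.

Boundary ∂_1: C_1 → C_0 sends each edge [p,q] (with p < q) to q − p.
The 14×22 boundary matrix has rank 12 and Smith normal form diag(1,1,1,1,1,1,1,1,1,1,1,1).

The boundary map ∂_2: C_2 → C_1 sends each 2-simplex [p,q,r] to [q,r] − [p,r] + [p,q]. For instance
  ∂[5,9,14] = [9,14] − [5,14] + [5,9],
  ∂[8,11,14] = [11,14] − [8,14] + [8,11].
As a 22×5 matrix over Z this has rank 5, with invariant factors (1,1,1,1,1).

Now H_k = ker ∂_k / im ∂_{k+1}, so:

  H_2: rank ker ∂_2 − rank ∂_3 = (5 − 5) − 0 = 0, and there is no ∂_3, so H_2 ≅ 0.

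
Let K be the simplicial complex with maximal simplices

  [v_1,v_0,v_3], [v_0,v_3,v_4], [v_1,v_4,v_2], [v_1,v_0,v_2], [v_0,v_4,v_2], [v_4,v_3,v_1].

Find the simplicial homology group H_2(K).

Fix the vertex order v_0 < v_1 < v_2 < v_3 < v_4 and write every simplex with vertices in increasing order. Then dim K = 2 and the simplices of K are:

  0-simplices (5): [v_0], [v_1], [v_2], [v_3], [v_4]
  1-simplices (9): [v_0,v_1], [v_0,v_2], [v_0,v_3], [v_0,v_4], [v_1,v_2], [v_1,v_3], [v_1,v_4], [v_2,v_4], [v_3,v_4]
  2-simplices (6): [v_0,v_1,v_2], [v_0,v_1,v_3], [v_0,v_2,v_4], [v_0,v_3,v_4], [v_1,v_2,v_4], [v_1,v_3,v_4]

so the chain groups are C_0 ≅ Z^5, C_1 ≅ Z^9, C_2 ≅ Z^6.

∂_1: C_1 → C_0 is given by ∂[p,q] = [q] − [p]. For instance
  ∂[v_1,v_2] = [v_2] − [v_1].
As a 5×9 matrix over Z this has rank 4, with invariant factors (1,1,1,1).

The boundary map ∂_2: C_2 → C_1 maps a triangle to the signed sum of its edges. For instance
  ∂[v_0,v_3,v_4] = [v_3,v_4] − [v_0,v_4] + [v_0,v_3],
  ∂[v_1,v_2,v_4] = [v_2,v_4] − [v_1,v_4] + [v_1,v_2].
The 9×6 boundary matrix has rank 5 and Smith normal form diag(1,1,1,1,1).

Reading off H_k = ker ∂_k / im ∂_{k+1}:

  H_2: rank ker ∂_2 − rank ∂_3 = (6 − 5) − 0 = 1, and there is no ∂_3, so H_2 = Z.

(K is a triangulation of the 2-sphere S^2.)

H_2 = Z.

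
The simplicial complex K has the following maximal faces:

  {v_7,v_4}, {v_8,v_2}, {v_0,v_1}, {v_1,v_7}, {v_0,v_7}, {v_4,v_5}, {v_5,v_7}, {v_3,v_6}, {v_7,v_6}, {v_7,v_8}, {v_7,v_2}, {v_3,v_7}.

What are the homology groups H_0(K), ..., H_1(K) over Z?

Take the total order v_0 < v_1 < v_2 < v_3 < v_4 < v_5 < v_6 < v_7 < v_8 on the vertex set. Then K (dimension 1) consists of the simplices:

  0-simplices (9): [v_0], [v_1], [v_2], [v_3], [v_4], [v_5], [v_6], [v_7], [v_8]
  1-simplices (12): [v_0,v_1], [v_0,v_7], [v_1,v_7], [v_2,v_7], [v_2,v_8], [v_3,v_6], [v_3,v_7], [v_4,v_5], [v_4,v_7], [v_5,v_7], [v_6,v_7], [v_7,v_8]

Hence C_0 ≅ Z^9, C_1 ≅ Z^12.

∂_1: C_1 → C_0 sends each edge [p,q] (with p < q) to q − p.
The 9×12 boundary matrix has rank 8 and Smith normal form diag(1,1,1,1,1,1,1,1).

Computing H_k = (kernel of ∂_k) / (image of ∂_{k+1}):

  H_0: rank C_0 − rank ∂_1 = 9 − 8 = 1, and the invariant factors of ∂_1 are all 1, so H_0 ≅ Z.
  H_1: rank ker ∂_1 − rank ∂_2 = (12 − 8) − 0 = 4, and there is no ∂_2, so H_1 ≅ Z^4.

As a check, the Euler characteristic is 9 − 12 = -3, which agrees with 1 − 4 = -3.

H_0 = Z,  H_1 = Z^4.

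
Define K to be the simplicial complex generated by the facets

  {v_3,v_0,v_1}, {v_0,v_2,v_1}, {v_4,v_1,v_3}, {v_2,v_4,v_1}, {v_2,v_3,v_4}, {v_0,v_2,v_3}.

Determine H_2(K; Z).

We work with the vertex ordering v_0 < v_1 < v_2 < v_3 < v_4. The simplices of K, each written with vertices in increasing order, are:

  0-simplices (5): [v_0], [v_1], [v_2], [v_3], [v_4]
  1-simplices (9): [v_0,v_1], [v_0,v_2], [v_0,v_3], [v_1,v_2], [v_1,v_3], [v_1,v_4], [v_2,v_3], [v_2,v_4], [v_3,v_4]
  2-simplices (6): [v_0,v_1,v_2], [v_0,v_1,v_3], [v_0,v_2,v_3], [v_1,v_2,v_4], [v_1,v_3,v_4], [v_2,v_3,v_4]

so the chain groups are C_0 ≅ Z^5, C_1 ≅ Z^9, C_2 ≅ Z^6.

∂_1: C_1 → C_0 sends each edge [p,q] (with p < q) to q − p.
The resulting 5×9 matrix has rank 4, and its Smith normal form has invariant factors (1,1,1,1).

The boundary map ∂_2: C_2 → C_1 acts by ∂[p,q,r] = [q,r] − [p,r] + [p,q]. For instance
  ∂[v_0,v_2,v_3] = [v_2,v_3] − [v_0,v_3] + [v_0,v_2],
  ∂[v_2,v_3,v_4] = [v_3,v_4] − [v_2,v_4] + [v_2,v_3].
This gives a 9×6 integer matrix of rank 5; reducing to Smith normal form yields diagonal entries (1,1,1,1,1).

Now H_k = ker ∂_k / im ∂_{k+1}, so:

  H_2: rank ker ∂_2 − rank ∂_3 = (6 − 5) − 0 = 1, and there is no ∂_3, so H_2 = Z.

(K is a triangulation of the 2-sphere S^2.)

H_2 = Z.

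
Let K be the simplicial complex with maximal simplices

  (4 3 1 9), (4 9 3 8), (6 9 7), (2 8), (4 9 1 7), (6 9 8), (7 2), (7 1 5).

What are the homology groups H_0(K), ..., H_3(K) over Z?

H_0 = Z,  H_1 = Z,  H_2 = 0,  H_3 = 0.

Fix the vertex order 1 < 2 < 3 < 4 < 5 < 6 < 7 < 8 < 9 and write every simplex with vertices in increasing order. Then dim K = 3 and the simplices of K are:

  0-simplices (9): [1], [2], [3], [4], [5], [6], [7], [8], [9]
  1-simplices (19): [1,3], [1,4], [1,5], [1,7], [1,9], [2,7], [2,8], [3,4], [3,8], [3,9], [4,7], [4,8], [4,9], [5,7], [6,7], [6,8], [6,9], [7,9], [8,9]
  2-simplices (13): [1,3,4], [1,3,9], [1,4,7], [1,4,9], [1,5,7], [1,7,9], [3,4,8], [3,4,9], [3,8,9], [4,7,9], [4,8,9], [6,7,9], [6,8,9]
  3-simplices (3): [1,3,4,9], [1,4,7,9], [3,4,8,9]

Hence C_0 ≅ Z^9, C_1 ≅ Z^19, C_2 ≅ Z^13, C_3 ≅ Z^3.

∂_1: C_1 → C_0 maps an edge to its endpoints' difference, ∂[p,q] = q − p.
This gives a 9×19 integer matrix of rank 8; reducing to Smith normal form yields diagonal entries (1,1,1,1,1,1,1,1).

Boundary ∂_2: C_2 → C_1 acts by ∂[p,q,r] = [q,r] − [p,r] + [p,q]. For instance
  ∂[3,4,8] = [4,8] − [3,8] + [3,4],
  ∂[4,8,9] = [8,9] − [4,9] + [4,8].
This gives a 19×13 integer matrix of rank 10; reducing to Smith normal form yields diagonal entries (1,1,1,1,1,1,1,1,1,1).

Boundary ∂_3: C_3 → C_2 sends each 3-simplex σ to the alternating sum Σ_i (−1)^i (σ with its i-th vertex removed). For instance
  ∂[3,4,8,9] = [4,8,9] − [3,8,9] + [3,4,9] − [3,4,8],
  ∂[1,3,4,9] = [3,4,9] − [1,4,9] + [1,3,9] − [1,3,4].
The resulting 13×3 matrix has rank 3, and its Smith normal form has invariant factors (1,1,1).

Reading off H_k = ker ∂_k / im ∂_{k+1}:

  H_0: rank C_0 − rank ∂_1 = 9 − 8 = 1, and the invariant factors of ∂_1 are all 1, so H_0 = Z.
  H_1: rank ker ∂_1 − rank ∂_2 = (19 − 8) − 10 = 1, and the invariant factors of ∂_2 are all 1, so H_1 = Z.
  H_2: rank ker ∂_2 − rank ∂_3 = (13 − 10) − 3 = 0, and the invariant factors of ∂_3 are all 1, so H_2 = 0.
  H_3: rank ker ∂_3 − rank ∂_4 = (3 − 3) − 0 = 0, and there is no ∂_4, so H_3 = 0.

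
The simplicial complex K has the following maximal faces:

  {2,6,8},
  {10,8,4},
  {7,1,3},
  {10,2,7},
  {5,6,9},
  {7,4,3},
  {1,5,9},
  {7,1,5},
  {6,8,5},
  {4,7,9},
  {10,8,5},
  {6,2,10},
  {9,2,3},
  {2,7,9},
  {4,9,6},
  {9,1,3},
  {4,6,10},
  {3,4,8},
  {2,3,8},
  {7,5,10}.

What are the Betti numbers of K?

Take the total order 1 < 2 < 3 < 4 < 5 < 6 < 7 < 8 < 9 < 10 on the vertex set. Then K (dimension 2) consists of the simplices:

  0-simplices (10): [1], [2], [3], [4], [5], [6], [7], [8], [9], [10]
  1-simplices (30): (30 of them)
  2-simplices (20): (20 of them)

so the chain groups are C_0 ≅ Z^10, C_1 ≅ Z^30, C_2 ≅ Z^20.

Boundary ∂_1: C_1 → C_0 sends each edge [p,q] (with p < q) to q − p. For instance
  ∂[2,9] = [9] − [2].
This gives a 10×30 integer matrix of rank 9; reducing to Smith normal form yields diagonal entries (1,1,1,1,1,1,1,1,1).

Boundary ∂_2: C_2 → C_1 acts by ∂[p,q,r] = [q,r] − [p,r] + [p,q]. For instance
  ∂[2,7,9] = [7,9] − [2,9] + [2,7],
  ∂[4,7,9] = [7,9] − [4,9] + [4,7].
As a 30×20 matrix over Z this has rank 20, with invariant factors (1,1,1,1,1,1,1,1,1,1,1,1,1,1,1,1,1,1,1,2).

From H_k ≅ ker(∂_k) / im(∂_{k+1}) we obtain:

  H_0: rank C_0 − rank ∂_1 = 10 − 9 = 1, and the invariant factors of ∂_1 are all 1, so H_0 ≅ Z.
  H_1: rank ker ∂_1 − rank ∂_2 = (30 − 9) − 20 = 1, and ∂_2 has invariant factor 2 > 1, so H_1 ≅ Z ⊕ Z/2Z.
  H_2: rank ker ∂_2 − rank ∂_3 = (20 − 20) − 0 = 0, and there is no ∂_3, so H_2 ≅ 0.

As a check, the Euler characteristic is 10 − 30 + 20 = 0, which agrees with 1 − 1 + 0 = 0.

Hence the Betti numbers are b_0 = 1, b_1 = 1, b_2 = 0.

b_0 = 1, b_1 = 1, b_2 = 0.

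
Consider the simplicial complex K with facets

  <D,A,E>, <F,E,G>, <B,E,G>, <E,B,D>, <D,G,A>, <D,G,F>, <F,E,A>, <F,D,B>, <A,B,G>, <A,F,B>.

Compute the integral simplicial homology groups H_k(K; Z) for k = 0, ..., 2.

We work with the vertex ordering A < B < D < E < F < G. The simplices of K, each written with vertices in increasing order, are:

  0-simplices (6): A, B, D, E, F, G
  1-simplices (15): AB, AD, AE, AF, AG, BD, BE, BF, BG, DE, DF, DG, EF, EG, FG
  2-simplices (10): ABF, ABG, ADE, ADG, AEF, BDE, BDF, BEG, DFG, EFG

Hence C_0 ≅ Z^6, C_1 ≅ Z^15, C_2 ≅ Z^10.

∂_1: C_1 → C_0 maps an edge to its endpoints' difference, ∂[p,q] = q − p.
This gives a 6×15 integer matrix of rank 5; reducing to Smith normal form yields diagonal entries (1,1,1,1,1).

The boundary map ∂_2: C_2 → C_1 sends each 2-simplex [p,q,r] to [q,r] − [p,r] + [p,q]. For instance
  ∂BEG = EG − BG + BE,
  ∂ABG = BG − AG + AB.
The 15×10 boundary matrix has rank 10 and Smith normal form diag(1,1,1,1,1,1,1,1,1,2).

Now H_k = ker ∂_k / im ∂_{k+1}, so:

  H_0: rank C_0 − rank ∂_1 = 6 − 5 = 1, and the invariant factors of ∂_1 are all 1, so H_0 = Z.
  H_1: rank ker ∂_1 − rank ∂_2 = (15 − 5) − 10 = 0, and ∂_2 has invariant factor 2 > 1, so H_1 = Z/2.
  H_2: rank ker ∂_2 − rank ∂_3 = (10 − 10) − 0 = 0, and there is no ∂_3, so H_2 = 0.

H_0 ≅ Z,  H_1 ≅ Z/2,  H_2 = 0.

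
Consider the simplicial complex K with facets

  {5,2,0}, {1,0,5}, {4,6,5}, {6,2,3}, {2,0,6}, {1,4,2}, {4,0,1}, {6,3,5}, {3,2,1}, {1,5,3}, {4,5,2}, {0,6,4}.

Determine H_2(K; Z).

Fix the vertex order 0 < 1 < 2 < 3 < 4 < 5 < 6 and write every simplex with vertices in increasing order. Then dim K = 2 and the simplices of K are:

  0-simplices (7): [0], [1], [2], [3], [4], [5], [6]
  1-simplices (18): [0,1], [0,2], [0,4], [0,5], [0,6], [1,2], [1,3], [1,4], [1,5], [2,3], [2,4], [2,5], [2,6], [3,5], [3,6], [4,5], [4,6], [5,6]
  2-simplices (12): [0,1,4], [0,1,5], [0,2,5], [0,2,6], [0,4,6], [1,2,3], [1,2,4], [1,3,5], [2,3,6], [2,4,5], [3,5,6], [4,5,6]

giving chain groups C_0 ≅ Z^7, C_1 ≅ Z^18, C_2 ≅ Z^12.

∂_1: C_1 → C_0 maps an edge to its endpoints' difference, ∂[p,q] = q − p.
The resulting 7×18 matrix has rank 6, and its Smith normal form has invariant factors (1,1,1,1,1,1).

∂_2: C_2 → C_1 sends each 2-simplex [p,q,r] to [q,r] − [p,r] + [p,q]. For instance
  ∂[2,4,5] = [4,5] − [2,5] + [2,4],
  ∂[0,1,5] = [1,5] − [0,5] + [0,1].
The 18×12 boundary matrix has rank 12 and Smith normal form diag(1,1,1,1,1,1,1,1,1,1,1,2).

From H_k ≅ ker(∂_k) / im(∂_{k+1}) we obtain:

  H_2: rank ker ∂_2 − rank ∂_3 = (12 − 12) − 0 = 0, and there is no ∂_3, so H_2 ≅ 0.

(K is a triangulation of the real projective plane RP^2.)

H_2 = 0.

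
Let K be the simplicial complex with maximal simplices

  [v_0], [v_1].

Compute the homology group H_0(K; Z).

H_0 ≅ Z^2.

Order the vertices as v_0 < v_1. Listing each simplex with vertices in this order, K has dimension 0 with simplices:

  0-simplices (2): [v_0], [v_1]

giving chain groups C_0 ≅ Z^2.

From H_k ≅ ker(∂_k) / im(∂_{k+1}) we obtain:

  H_0: rank C_0 − rank ∂_1 = 2 − 0 = 2, and there is no ∂_1, so H_0 = Z^2.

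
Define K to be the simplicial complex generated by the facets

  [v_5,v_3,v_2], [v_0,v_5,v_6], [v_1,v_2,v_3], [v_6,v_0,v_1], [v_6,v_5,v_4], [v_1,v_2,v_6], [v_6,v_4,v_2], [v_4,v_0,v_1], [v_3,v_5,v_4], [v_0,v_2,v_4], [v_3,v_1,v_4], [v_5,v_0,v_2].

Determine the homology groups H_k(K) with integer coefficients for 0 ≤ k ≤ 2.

Order the vertices as v_0 < v_1 < v_2 < v_3 < v_4 < v_5 < v_6. Listing each simplex with vertices in this order, K has dimension 2 with simplices:

  0-simplices (7): [v_0], [v_1], [v_2], [v_3], [v_4], [v_5], [v_6]
  1-simplices (18): (18 of them)
  2-simplices (12): (12 of them)

giving chain groups C_0 ≅ Z^7, C_1 ≅ Z^18, C_2 ≅ Z^12.

The boundary map ∂_1: C_1 → C_0 is given by ∂[p,q] = [q] − [p].
As a 7×18 matrix over Z this has rank 6, with invariant factors (1,1,1,1,1,1).

Boundary ∂_2: C_2 → C_1 acts by ∂[p,q,r] = [q,r] − [p,r] + [p,q]. For instance
  ∂[v_0,v_2,v_4] = [v_2,v_4] − [v_0,v_4] + [v_0,v_2],
  ∂[v_2,v_3,v_5] = [v_3,v_5] − [v_2,v_5] + [v_2,v_3].
This gives a 18×12 integer matrix of rank 12; reducing to Smith normal form yields diagonal entries (1,1,1,1,1,1,1,1,1,1,1,2).

From H_k ≅ ker(∂_k) / im(∂_{k+1}) we obtain:

  H_0: rank C_0 − rank ∂_1 = 7 − 6 = 1, and the invariant factors of ∂_1 are all 1, so H_0 ≅ Z.
  H_1: rank ker ∂_1 − rank ∂_2 = (18 − 6) − 12 = 0, and ∂_2 has invariant factor 2 > 1, so H_1 ≅ Z_2.
  H_2: rank ker ∂_2 − rank ∂_3 = (12 − 12) − 0 = 0, and there is no ∂_3, so H_2 ≅ 0.

As a check, the Euler characteristic is 7 − 18 + 12 = 1, which agrees with 1 − 0 + 0 = 1.

H_0 ≅ Z,  H_1 ≅ Z_2,  H_2 = 0.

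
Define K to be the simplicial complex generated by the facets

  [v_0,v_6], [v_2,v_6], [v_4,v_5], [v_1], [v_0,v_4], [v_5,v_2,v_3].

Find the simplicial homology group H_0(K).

Fix the vertex order v_0 < v_1 < v_2 < v_3 < v_4 < v_5 < v_6 and write every simplex with vertices in increasing order. Then dim K = 2 and the simplices of K are:

  0-simplices (7): [v_0], [v_1], [v_2], [v_3], [v_4], [v_5], [v_6]
  1-simplices (7): [v_0,v_4], [v_0,v_6], [v_2,v_3], [v_2,v_5], [v_2,v_6], [v_3,v_5], [v_4,v_5]
  2-simplices (1): [v_2,v_3,v_5]

Hence C_0 ≅ Z^7, C_1 ≅ Z^7, C_2 ≅ Z^1.

∂_1: C_1 → C_0 sends each edge [p,q] (with p < q) to q − p.
The resulting 7×7 matrix has rank 5, and its Smith normal form has invariant factors (1,1,1,1,1).

∂_2: C_2 → C_1 maps a triangle to the signed sum of its edges. For instance
  ∂[v_2,v_3,v_5] = [v_3,v_5] − [v_2,v_5] + [v_2,v_3].
As a 7×1 matrix over Z this has rank 1, with invariant factors (1).

From H_k ≅ ker(∂_k) / im(∂_{k+1}) we obtain:

  H_0: rank C_0 − rank ∂_1 = 7 − 5 = 2, and the invariant factors of ∂_1 are all 1, so H_0 ≅ Z^2.

H_0 ≅ Z^2.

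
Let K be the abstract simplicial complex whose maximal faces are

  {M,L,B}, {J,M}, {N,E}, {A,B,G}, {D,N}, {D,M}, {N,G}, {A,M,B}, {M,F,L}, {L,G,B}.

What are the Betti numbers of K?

Fix the vertex order A < B < D < E < F < G < J < L < M < N and write every simplex with vertices in increasing order. Then dim K = 2 and the simplices of K are:

  0-simplices (10): A, B, D, E, F, G, J, L, M, N
  1-simplices (15): AB, AG, AM, BG, BL, BM, DM, DN, EN, FL, FM, GL, GN, JM, LM
  2-simplices (5): ABG, ABM, BGL, BLM, FLM

Hence C_0 ≅ Z^10, C_1 ≅ Z^15, C_2 ≅ Z^5.

∂_1: C_1 → C_0 sends each edge [p,q] (with p < q) to q − p. For instance
  ∂AM = M − A.
The 10×15 boundary matrix has rank 9 and Smith normal form diag(1,1,1,1,1,1,1,1,1).

The boundary map ∂_2: C_2 → C_1 maps a triangle to the signed sum of its edges. For instance
  ∂FLM = LM − FM + FL,
  ∂BGL = GL − BL + BG.
As a 15×5 matrix over Z this has rank 5, with invariant factors (1,1,1,1,1).

Computing H_k = (kernel of ∂_k) / (image of ∂_{k+1}):

  H_0: rank C_0 − rank ∂_1 = 10 − 9 = 1, and the invariant factors of ∂_1 are all 1, so H_0 ≅ Z.
  H_1: rank ker ∂_1 − rank ∂_2 = (15 − 9) − 5 = 1, and the invariant factors of ∂_2 are all 1, so H_1 ≅ Z.
  H_2: rank ker ∂_2 − rank ∂_3 = (5 − 5) − 0 = 0, and there is no ∂_3, so H_2 ≅ 0.

As a check, the Euler characteristic is 10 − 15 + 5 = 0, which agrees with 1 − 1 + 0 = 0.

Hence the Betti numbers are b_0 = 1, b_1 = 1, b_2 = 0.

b_0 = 1, b_1 = 1, b_2 = 0.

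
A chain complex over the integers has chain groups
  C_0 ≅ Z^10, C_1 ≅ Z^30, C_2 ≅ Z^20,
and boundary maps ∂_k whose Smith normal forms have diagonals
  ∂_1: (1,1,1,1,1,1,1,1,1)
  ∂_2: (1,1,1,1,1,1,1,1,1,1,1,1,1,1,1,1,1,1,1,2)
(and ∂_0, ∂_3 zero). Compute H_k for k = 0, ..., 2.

H_0 = Z,  H_1 = Z ⊕ Z/2,  H_2 = 0.

H_0: b_0 = 10 − 0 − 9 = 1; torsion from ∂_1 factors > 1: none. So H_0 = Z.
H_1: b_1 = 30 − 9 − 20 = 1; torsion from ∂_2 factors > 1: [2]. So H_1 = Z ⊕ Z/2.
H_2: b_2 = 20 − 20 − 0 = 0; torsion from ∂_3 factors > 1: none. So H_2 = 0.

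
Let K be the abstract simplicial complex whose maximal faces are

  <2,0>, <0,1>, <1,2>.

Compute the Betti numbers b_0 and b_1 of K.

b_0 = 1, b_1 = 1.

We work with the vertex ordering 0 < 1 < 2. The simplices of K, each written with vertices in increasing order, are:

  0-simplices (3): [0], [1], [2]
  1-simplices (3): [0,1], [0,2], [1,2]

giving chain groups C_0 ≅ Z^3, C_1 ≅ Z^3.

The boundary map ∂_1: C_1 → C_0 is given by ∂[p,q] = [q] − [p].
This gives a 3×3 integer matrix of rank 2; reducing to Smith normal form yields diagonal entries (1,1).

Computing H_k = (kernel of ∂_k) / (image of ∂_{k+1}):

  H_0: rank C_0 − rank ∂_1 = 3 − 2 = 1, and the invariant factors of ∂_1 are all 1, so H_0 = Z.
  H_1: rank ker ∂_1 − rank ∂_2 = (3 − 2) − 0 = 1, and there is no ∂_2, so H_1 = Z.

Hence the Betti numbers are b_0 = 1, b_1 = 1.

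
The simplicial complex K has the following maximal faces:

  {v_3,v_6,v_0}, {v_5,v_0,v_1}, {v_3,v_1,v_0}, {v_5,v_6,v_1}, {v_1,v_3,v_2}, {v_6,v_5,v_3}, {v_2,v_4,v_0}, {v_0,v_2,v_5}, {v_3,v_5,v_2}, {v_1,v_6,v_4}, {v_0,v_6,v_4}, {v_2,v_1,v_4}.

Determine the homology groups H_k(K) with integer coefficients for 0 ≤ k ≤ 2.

H_0 = Z,  H_1 = Z/2Z,  H_2 = 0.

Take the total order v_0 < v_1 < v_2 < v_3 < v_4 < v_5 < v_6 on the vertex set. Then K (dimension 2) consists of the simplices:

  0-simplices (7): [v_0], [v_1], [v_2], [v_3], [v_4], [v_5], [v_6]
  1-simplices (18): (18 of them)
  2-simplices (12): (12 of them)

giving chain groups C_0 ≅ Z^7, C_1 ≅ Z^18, C_2 ≅ Z^12.

The boundary map ∂_1: C_1 → C_0 maps an edge to its endpoints' difference, ∂[p,q] = q − p. For instance
  ∂[v_3,v_6] = [v_6] − [v_3].
As a 7×18 matrix over Z this has rank 6, with invariant factors (1,1,1,1,1,1).

The boundary map ∂_2: C_2 → C_1 acts by ∂[p,q,r] = [q,r] − [p,r] + [p,q]. For instance
  ∂[v_1,v_2,v_4] = [v_2,v_4] − [v_1,v_4] + [v_1,v_2],
  ∂[v_0,v_2,v_4] = [v_2,v_4] − [v_0,v_4] + [v_0,v_2].
The 18×12 boundary matrix has rank 12 and Smith normal form diag(1,1,1,1,1,1,1,1,1,1,1,2).

Reading off H_k = ker ∂_k / im ∂_{k+1}:

  H_0: rank C_0 − rank ∂_1 = 7 − 6 = 1, and the invariant factors of ∂_1 are all 1, so H_0 = Z.
  H_1: rank ker ∂_1 − rank ∂_2 = (18 − 6) − 12 = 0, and ∂_2 has invariant factor 2 > 1, so H_1 = Z/2Z.
  H_2: rank ker ∂_2 − rank ∂_3 = (12 − 12) − 0 = 0, and there is no ∂_3, so H_2 = 0.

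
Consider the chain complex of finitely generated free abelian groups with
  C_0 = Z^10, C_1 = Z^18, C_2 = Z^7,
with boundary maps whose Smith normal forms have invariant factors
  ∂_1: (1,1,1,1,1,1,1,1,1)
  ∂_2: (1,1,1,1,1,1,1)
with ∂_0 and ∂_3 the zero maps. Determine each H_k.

H_0 ≅ Z,  H_1 ≅ Z^2,  H_2 = 0.

H_0: b_0 = 10 − 0 − 9 = 1; torsion from ∂_1 factors > 1: none. So H_0 ≅ Z.
H_1: b_1 = 18 − 9 − 7 = 2; torsion from ∂_2 factors > 1: none. So H_1 ≅ Z^2.
H_2: b_2 = 7 − 7 − 0 = 0; torsion from ∂_3 factors > 1: none. So H_2 ≅ 0.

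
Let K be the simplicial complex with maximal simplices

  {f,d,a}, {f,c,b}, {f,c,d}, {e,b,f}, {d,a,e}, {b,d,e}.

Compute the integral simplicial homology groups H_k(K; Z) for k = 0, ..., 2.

H_0 ≅ Z,  H_1 ≅ Z,  H_2 = 0.

We work with the vertex ordering a < b < c < d < e < f. The simplices of K, each written with vertices in increasing order, are:

  0-simplices (6): a, b, c, d, e, f
  1-simplices (12): ad, ae, af, bc, bd, be, bf, cd, cf, de, df, ef
  2-simplices (6): ade, adf, bcf, bde, bef, cdf

giving chain groups C_0 ≅ Z^6, C_1 ≅ Z^12, C_2 ≅ Z^6.

The boundary map ∂_1: C_1 → C_0 is given by ∂[p,q] = [q] − [p]. For instance
  ∂df = f − d.
The resulting 6×12 matrix has rank 5, and its Smith normal form has invariant factors (1,1,1,1,1).

∂_2: C_2 → C_1 acts by ∂[p,q,r] = [q,r] − [p,r] + [p,q]. For instance
  ∂cdf = df − cf + cd,
  ∂bef = ef − bf + be.
As a 12×6 matrix over Z this has rank 6, with invariant factors (1,1,1,1,1,1).

Computing H_k = (kernel of ∂_k) / (image of ∂_{k+1}):

  H_0: rank C_0 − rank ∂_1 = 6 − 5 = 1, and the invariant factors of ∂_1 are all 1, so H_0 = Z.
  H_1: rank ker ∂_1 − rank ∂_2 = (12 − 5) − 6 = 1, and the invariant factors of ∂_2 are all 1, so H_1 = Z.
  H_2: rank ker ∂_2 − rank ∂_3 = (6 − 6) − 0 = 0, and there is no ∂_3, so H_2 = 0.

As a check, the Euler characteristic is 6 − 12 + 6 = 0, which agrees with 1 − 1 + 0 = 0.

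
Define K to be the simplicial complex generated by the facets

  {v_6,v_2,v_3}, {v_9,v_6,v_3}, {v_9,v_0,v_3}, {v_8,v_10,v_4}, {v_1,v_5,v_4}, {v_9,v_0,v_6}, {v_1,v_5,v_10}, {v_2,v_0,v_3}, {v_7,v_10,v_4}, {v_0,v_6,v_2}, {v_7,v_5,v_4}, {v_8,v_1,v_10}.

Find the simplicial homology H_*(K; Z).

Order the vertices as v_0 < v_1 < v_2 < v_3 < v_4 < v_5 < v_6 < v_7 < v_8 < v_9 < v_10. Listing each simplex with vertices in this order, K has dimension 2 with simplices:

  0-simplices (11): [v_0], [v_1], [v_2], [v_3], [v_4], [v_5], [v_6], [v_7], [v_8], [v_9], [v_10]
  1-simplices (21): (21 of them)
  2-simplices (12): (12 of them)

giving chain groups C_0 ≅ Z^11, C_1 ≅ Z^21, C_2 ≅ Z^12.

∂_1: C_1 → C_0 maps an edge to its endpoints' difference, ∂[p,q] = q − p. For instance
  ∂[v_1,v_5] = [v_5] − [v_1].
This gives a 11×21 integer matrix of rank 9; reducing to Smith normal form yields diagonal entries (1,1,1,1,1,1,1,1,1).

The boundary map ∂_2: C_2 → C_1 maps a triangle to the signed sum of its edges. For instance
  ∂[v_4,v_8,v_10] = [v_8,v_10] − [v_4,v_10] + [v_4,v_8],
  ∂[v_0,v_6,v_9] = [v_6,v_9] − [v_0,v_9] + [v_0,v_6].
The resulting 21×12 matrix has rank 11, and its Smith normal form has invariant factors (1,1,1,1,1,1,1,1,1,1,1).

Now H_k = ker ∂_k / im ∂_{k+1}, so:

  H_0: rank C_0 − rank ∂_1 = 11 − 9 = 2, and the invariant factors of ∂_1 are all 1, so H_0 = Z^2.
  H_1: rank ker ∂_1 − rank ∂_2 = (21 − 9) − 11 = 1, and the invariant factors of ∂_2 are all 1, so H_1 = Z.
  H_2: rank ker ∂_2 − rank ∂_3 = (12 − 11) − 0 = 1, and there is no ∂_3, so H_2 = Z.

H_0 = Z^2,  H_1 = Z,  H_2 = Z.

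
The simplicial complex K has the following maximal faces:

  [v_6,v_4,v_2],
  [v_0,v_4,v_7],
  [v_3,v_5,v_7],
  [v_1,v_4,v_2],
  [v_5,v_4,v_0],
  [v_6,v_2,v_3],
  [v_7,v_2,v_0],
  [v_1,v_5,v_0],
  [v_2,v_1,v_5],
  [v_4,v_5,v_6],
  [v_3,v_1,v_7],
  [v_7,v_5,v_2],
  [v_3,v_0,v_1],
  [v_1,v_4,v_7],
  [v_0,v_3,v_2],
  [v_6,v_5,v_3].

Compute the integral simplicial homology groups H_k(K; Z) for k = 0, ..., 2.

Order the vertices as v_0 < v_1 < v_2 < v_3 < v_4 < v_5 < v_6 < v_7. Listing each simplex with vertices in this order, K has dimension 2 with simplices:

  0-simplices (8): [v_0], [v_1], [v_2], [v_3], [v_4], [v_5], [v_6], [v_7]
  1-simplices (24): (24 of them)
  2-simplices (16): (16 of them)

giving chain groups C_0 ≅ Z^8, C_1 ≅ Z^24, C_2 ≅ Z^16.

Boundary ∂_1: C_1 → C_0 maps an edge to its endpoints' difference, ∂[p,q] = q − p. For instance
  ∂[v_0,v_1] = [v_1] − [v_0].
The 8×24 boundary matrix has rank 7 and Smith normal form diag(1,1,1,1,1,1,1).

The boundary map ∂_2: C_2 → C_1 sends each 2-simplex [p,q,r] to [q,r] − [p,r] + [p,q]. For instance
  ∂[v_0,v_1,v_3] = [v_1,v_3] − [v_0,v_3] + [v_0,v_1],
  ∂[v_0,v_2,v_3] = [v_2,v_3] − [v_0,v_3] + [v_0,v_2].
As a 24×16 matrix over Z this has rank 15, with invariant factors (1,1,1,1,1,1,1,1,1,1,1,1,1,1,1).

Reading off H_k = ker ∂_k / im ∂_{k+1}:

  H_0: rank C_0 − rank ∂_1 = 8 − 7 = 1, and the invariant factors of ∂_1 are all 1, so H_0 ≅ Z.
  H_1: rank ker ∂_1 − rank ∂_2 = (24 − 7) − 15 = 2, and the invariant factors of ∂_2 are all 1, so H_1 ≅ Z^2.
  H_2: rank ker ∂_2 − rank ∂_3 = (16 − 15) − 0 = 1, and there is no ∂_3, so H_2 ≅ Z.

As a check, the Euler characteristic is 8 − 24 + 16 = 0, which agrees with 1 − 2 + 1 = 0.
(K is a triangulation of the torus T^2.)

H_0 = Z,  H_1 = Z^2,  H_2 = Z.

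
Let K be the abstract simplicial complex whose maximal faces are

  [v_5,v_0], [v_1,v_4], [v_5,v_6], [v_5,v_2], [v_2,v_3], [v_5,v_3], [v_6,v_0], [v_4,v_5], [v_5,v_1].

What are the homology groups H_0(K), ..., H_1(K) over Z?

K has 7 vertices, 9 edges.
rank ∂_0 = 0, rank ∂_1 = 6 ⇒ b_0 = 7 − 0 − 6 = 1; all invariant factors of ∂_1 are 1 so no torsion. So H_0 = Z.
rank ∂_1 = 6, rank ∂_2 = 0 ⇒ b_1 = 9 − 6 − 0 = 3. So H_1 = Z^3.

H_0 ≅ Z,  H_1 ≅ Z^3.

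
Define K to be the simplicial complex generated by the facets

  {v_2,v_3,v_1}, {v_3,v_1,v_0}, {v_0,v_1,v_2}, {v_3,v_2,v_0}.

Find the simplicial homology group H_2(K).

Order the vertices as v_0 < v_1 < v_2 < v_3. Listing each simplex with vertices in this order, K has dimension 2 with simplices:

  0-simplices (4): [v_0], [v_1], [v_2], [v_3]
  1-simplices (6): [v_0,v_1], [v_0,v_2], [v_0,v_3], [v_1,v_2], [v_1,v_3], [v_2,v_3]
  2-simplices (4): [v_0,v_1,v_2], [v_0,v_1,v_3], [v_0,v_2,v_3], [v_1,v_2,v_3]

Hence C_0 ≅ Z^4, C_1 ≅ Z^6, C_2 ≅ Z^4.

Boundary ∂_1: C_1 → C_0 maps an edge to its endpoints' difference, ∂[p,q] = q − p.
The resulting 4×6 matrix has rank 3, and its Smith normal form has invariant factors (1,1,1).

The boundary map ∂_2: C_2 → C_1 maps a triangle to the signed sum of its edges. For instance
  ∂[v_0,v_1,v_3] = [v_1,v_3] − [v_0,v_3] + [v_0,v_1],
  ∂[v_0,v_2,v_3] = [v_2,v_3] − [v_0,v_3] + [v_0,v_2].
The resulting 6×4 matrix has rank 3, and its Smith normal form has invariant factors (1,1,1).

Now H_k = ker ∂_k / im ∂_{k+1}, so:

  H_2: rank ker ∂_2 − rank ∂_3 = (4 − 3) − 0 = 1, and there is no ∂_3, so H_2 = Z.

H_2 ≅ Z.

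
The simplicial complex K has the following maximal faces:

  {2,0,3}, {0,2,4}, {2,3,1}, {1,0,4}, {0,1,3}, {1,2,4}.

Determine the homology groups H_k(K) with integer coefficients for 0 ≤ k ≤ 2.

H_0 = Z,  H_1 = 0,  H_2 = Z.

K has 5 vertices, 9 edges, 6 triangles.
rank ∂_0 = 0, rank ∂_1 = 4 ⇒ b_0 = 5 − 0 − 4 = 1; all invariant factors of ∂_1 are 1 so no torsion. So H_0 ≅ Z.
rank ∂_1 = 4, rank ∂_2 = 5 ⇒ b_1 = 9 − 4 − 5 = 0; all invariant factors of ∂_2 are 1 so no torsion. So H_1 ≅ 0.
rank ∂_2 = 5, rank ∂_3 = 0 ⇒ b_2 = 6 − 5 − 0 = 1. So H_2 ≅ Z.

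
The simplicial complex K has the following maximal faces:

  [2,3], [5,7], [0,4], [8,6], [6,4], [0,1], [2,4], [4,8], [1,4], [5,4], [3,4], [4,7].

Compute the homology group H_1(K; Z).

H_1 ≅ Z^4.

Take the total order 0 < 1 < 2 < 3 < 4 < 5 < 6 < 7 < 8 on the vertex set. Then K (dimension 1) consists of the simplices:

  0-simplices (9): [0], [1], [2], [3], [4], [5], [6], [7], [8]
  1-simplices (12): [0,1], [0,4], [1,4], [2,3], [2,4], [3,4], [4,5], [4,6], [4,7], [4,8], [5,7], [6,8]

Hence C_0 ≅ Z^9, C_1 ≅ Z^12.

Boundary ∂_1: C_1 → C_0 is given by ∂[p,q] = [q] − [p]. For instance
  ∂[3,4] = [4] − [3].
As a 9×12 matrix over Z this has rank 8, with invariant factors (1,1,1,1,1,1,1,1).

Reading off H_k = ker ∂_k / im ∂_{k+1}:

  H_1: rank ker ∂_1 − rank ∂_2 = (12 − 8) − 0 = 4, and there is no ∂_2, so H_1 = Z^4.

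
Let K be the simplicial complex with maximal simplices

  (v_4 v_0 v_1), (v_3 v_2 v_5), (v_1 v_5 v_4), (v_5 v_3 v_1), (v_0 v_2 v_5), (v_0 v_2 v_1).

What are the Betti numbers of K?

K has 6 vertices, 12 edges, 6 triangles.
rank ∂_0 = 0, rank ∂_1 = 5 ⇒ b_0 = 6 − 0 − 5 = 1; all invariant factors of ∂_1 are 1 so no torsion. So H_0 = Z.
rank ∂_1 = 5, rank ∂_2 = 6 ⇒ b_1 = 12 − 5 − 6 = 1; all invariant factors of ∂_2 are 1 so no torsion. So H_1 = Z.
rank ∂_2 = 6, rank ∂_3 = 0 ⇒ b_2 = 6 − 6 − 0 = 0. So H_2 = 0.

b_0 = 1, b_1 = 1, b_2 = 0.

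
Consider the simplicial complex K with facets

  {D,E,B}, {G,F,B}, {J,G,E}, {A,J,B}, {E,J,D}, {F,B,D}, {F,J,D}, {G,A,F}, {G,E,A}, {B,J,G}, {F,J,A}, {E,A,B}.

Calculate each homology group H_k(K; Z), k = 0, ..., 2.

H_0 = Z,  H_1 = Z/2,  H_2 = 0.

Order the vertices as A < B < D < E < F < G < J. Listing each simplex with vertices in this order, K has dimension 2 with simplices:

  0-simplices (7): A, B, D, E, F, G, J
  1-simplices (18): AB, AE, AF, AG, AJ, BD, BE, BF, BG, BJ, DE, DF, DJ, EG, EJ, FG, FJ, GJ
  2-simplices (12): ABE, ABJ, AEG, AFG, AFJ, BDE, BDF, BFG, BGJ, DEJ, DFJ, EGJ

Hence C_0 ≅ Z^7, C_1 ≅ Z^18, C_2 ≅ Z^12.

Boundary ∂_1: C_1 → C_0 sends each edge [p,q] (with p < q) to q − p.
This gives a 7×18 integer matrix of rank 6; reducing to Smith normal form yields diagonal entries (1,1,1,1,1,1).

Boundary ∂_2: C_2 → C_1 sends each 2-simplex [p,q,r] to [q,r] − [p,r] + [p,q]. For instance
  ∂DEJ = EJ − DJ + DE,
  ∂BDE = DE − BE + BD.
The resulting 18×12 matrix has rank 12, and its Smith normal form has invariant factors (1,1,1,1,1,1,1,1,1,1,1,2).

From H_k ≅ ker(∂_k) / im(∂_{k+1}) we obtain:

  H_0: rank C_0 − rank ∂_1 = 7 − 6 = 1, and the invariant factors of ∂_1 are all 1, so H_0 ≅ Z.
  H_1: rank ker ∂_1 − rank ∂_2 = (18 − 6) − 12 = 0, and ∂_2 has invariant factor 2 > 1, so H_1 ≅ Z/2.
  H_2: rank ker ∂_2 − rank ∂_3 = (12 − 12) − 0 = 0, and there is no ∂_3, so H_2 ≅ 0.

As a check, the Euler characteristic is 7 − 18 + 12 = 1, which agrees with 1 − 0 + 0 = 1.
(K is a triangulation of the real projective plane RP^2.)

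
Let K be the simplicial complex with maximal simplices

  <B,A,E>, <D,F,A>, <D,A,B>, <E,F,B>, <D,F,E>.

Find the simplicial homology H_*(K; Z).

Fix the vertex order A < B < D < E < F and write every simplex with vertices in increasing order. Then dim K = 2 and the simplices of K are:

  0-simplices (5): A, B, D, E, F
  1-simplices (10): AB, AD, AE, AF, BD, BE, BF, DE, DF, EF
  2-simplices (5): ABD, ABE, ADF, BEF, DEF

so the chain groups are C_0 ≅ Z^5, C_1 ≅ Z^10, C_2 ≅ Z^5.

Boundary ∂_1: C_1 → C_0 is given by ∂[p,q] = [q] − [p].
As a 5×10 matrix over Z this has rank 4, with invariant factors (1,1,1,1).

∂_2: C_2 → C_1 maps a triangle to the signed sum of its edges. For instance
  ∂ADF = DF − AF + AD,
  ∂ABD = BD − AD + AB.
The resulting 10×5 matrix has rank 5, and its Smith normal form has invariant factors (1,1,1,1,1).

Reading off H_k = ker ∂_k / im ∂_{k+1}:

  H_0: rank C_0 − rank ∂_1 = 5 − 4 = 1, and the invariant factors of ∂_1 are all 1, so H_0 = Z.
  H_1: rank ker ∂_1 − rank ∂_2 = (10 − 4) − 5 = 1, and the invariant factors of ∂_2 are all 1, so H_1 = Z.
  H_2: rank ker ∂_2 − rank ∂_3 = (5 − 5) − 0 = 0, and there is no ∂_3, so H_2 = 0.

(K is a triangulation of the Möbius band.)

H_0 = Z,  H_1 = Z,  H_2 = 0.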